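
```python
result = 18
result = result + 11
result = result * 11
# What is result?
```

Trace:
`result = 18` → result = 18
`result = result + 11` → result = 29
`result = result * 11` → result = 319
So result = 319

Answer: 319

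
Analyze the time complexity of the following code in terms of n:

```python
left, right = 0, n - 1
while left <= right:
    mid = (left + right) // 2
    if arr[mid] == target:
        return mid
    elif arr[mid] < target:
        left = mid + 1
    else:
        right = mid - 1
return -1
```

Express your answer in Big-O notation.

This is Binary search in a sorted array. Time complexity: O(log n).

Answer: O(log n)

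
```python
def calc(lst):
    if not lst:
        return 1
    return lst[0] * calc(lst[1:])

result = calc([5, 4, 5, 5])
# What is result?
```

Product over [5, 4, 5, 5] = 5 * 4 * 5 * 5 = 500

Answer: 500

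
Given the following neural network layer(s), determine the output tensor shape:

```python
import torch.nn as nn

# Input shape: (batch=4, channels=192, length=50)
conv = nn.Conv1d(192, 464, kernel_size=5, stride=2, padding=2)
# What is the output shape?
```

Input: (4, 192, 50) -> Output: (4, 464, 25)

Answer: (4, 464, 25)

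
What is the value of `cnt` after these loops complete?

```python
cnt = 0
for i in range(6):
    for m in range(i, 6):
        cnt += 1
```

Upper triangle: 6 + 5 + ... + 1
`cnt` takes the values: 0 → 1 → 2 → 3 → 4 → 5 → 6 → 7 → 8 → 9 → 10 → 11 → 12 → 13 → 14 → 15 → 16 → 17 → 18 → 19 → 20 → 21

Answer: 21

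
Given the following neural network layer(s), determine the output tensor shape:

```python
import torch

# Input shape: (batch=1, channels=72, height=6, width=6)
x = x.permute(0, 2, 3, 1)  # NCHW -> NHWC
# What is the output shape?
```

Input: (1, 72, 6, 6) -> Output: (1, 6, 6, 72)

Answer: (1, 6, 6, 72)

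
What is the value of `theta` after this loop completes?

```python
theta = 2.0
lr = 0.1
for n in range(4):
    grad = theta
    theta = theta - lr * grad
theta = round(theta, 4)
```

Gradient descent: w = 2.0 * (1 - 0.1)^4
`theta` takes the values: 2.0 → 1.8 → 1.62 → 1.458 → 1.3122

Answer: 1.3122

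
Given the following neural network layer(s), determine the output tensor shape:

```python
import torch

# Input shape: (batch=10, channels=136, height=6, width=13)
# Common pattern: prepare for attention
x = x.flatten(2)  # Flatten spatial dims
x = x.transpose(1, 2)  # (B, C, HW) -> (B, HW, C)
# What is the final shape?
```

Input: (10, 136, 6, 13) -> after flatten(2): (10, 136, 78) -> Output: (10, 78, 136)

Answer: (10, 78, 136)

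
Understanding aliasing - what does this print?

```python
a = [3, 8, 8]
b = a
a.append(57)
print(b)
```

Key concept: basic list aliasing.
Step by step:
`a = [3, 8, 8]` → a = [3, 8, 8]
`b = a` → b = [3, 8, 8] (same object as a)
`a.append(57)` → a = [3, 8, 8, 57] (same object as b); b = [3, 8, 8, 57] (same object as a)
`print(b)` → prints [3, 8, 8, 57]

Answer: [3, 8, 8, 57]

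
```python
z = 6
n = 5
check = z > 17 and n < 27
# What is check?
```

Trace:
`z = 6` → z = 6
`n = 5` → n = 5
`check = z > 17 and n < 27` → check = False
So check = False

Answer: False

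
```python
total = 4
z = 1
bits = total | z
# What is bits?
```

Trace:
`total = 4` → total = 4
`z = 1` → z = 1
`bits = total | z` → bits = 5
So bits = 5

Answer: 5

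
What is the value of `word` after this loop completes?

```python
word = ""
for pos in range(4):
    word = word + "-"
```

Repeat '-' 4 times
`word` takes the values: "" → "-" → "--" → "---" → "----"

Answer: "----"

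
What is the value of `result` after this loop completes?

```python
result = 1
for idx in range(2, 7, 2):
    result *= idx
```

Product of even numbers 2 to 6
`result` takes the values: 1 → 2 → 8 → 48

Answer: 48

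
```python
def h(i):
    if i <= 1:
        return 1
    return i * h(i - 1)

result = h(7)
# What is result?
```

h(7) = 7 * 6 * 5 * 4 * 3 * 2 * 1 = 5040

Answer: 5040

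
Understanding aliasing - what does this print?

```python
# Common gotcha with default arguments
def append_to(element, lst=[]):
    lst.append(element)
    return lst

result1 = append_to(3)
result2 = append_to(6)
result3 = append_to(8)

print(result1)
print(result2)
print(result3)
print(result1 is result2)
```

Key concept: mutable default argument gotcha.
Step by step:
`result1 = append_to(3)` → result1 = [3]
`result2 = append_to(6)` → result1 = [3, 6] (same object as result2); result2 = [3, 6] (same object as result1)
`result3 = append_to(8)` → result1 = [3, 6, 8] (same object as result2, result3); result2 = [3, 6, 8] (same object as result1, result3); result3 = [3, 6, 8] (same object as result1, result2)
`print(result1)` → prints [3, 6, 8]
`print(result2)` → prints [3, 6, 8]
`print(result3)` → prints [3, 6, 8]
`print(result1 is result2)` → prints True

Answer:
[3, 6, 8]
[3, 6, 8]
[3, 6, 8]
True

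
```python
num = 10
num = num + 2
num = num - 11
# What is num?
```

Trace:
`num = 10` → num = 10
`num = num + 2` → num = 12
`num = num - 11` → num = 1
So num = 1

Answer: 1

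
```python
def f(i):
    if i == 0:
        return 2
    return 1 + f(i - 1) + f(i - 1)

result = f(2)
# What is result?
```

f(i) = 1 + 2·f(i-1), f(0)=2. Closed form: (2+1)·2^2 - 1 = 11.

Answer: 11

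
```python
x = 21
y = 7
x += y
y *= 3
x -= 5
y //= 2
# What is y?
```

Trace:
`x = 21` → x = 21
`y = 7` → y = 7
`x += y` → x = 28
`y *= 3` → y = 21
`x -= 5` → x = 23
`y //= 2` → y = 10
So y = 10

Answer: 10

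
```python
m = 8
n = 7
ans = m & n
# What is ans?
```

Trace:
`m = 8` → m = 8
`n = 7` → n = 7
`ans = m & n` → ans = 0
So ans = 0

Answer: 0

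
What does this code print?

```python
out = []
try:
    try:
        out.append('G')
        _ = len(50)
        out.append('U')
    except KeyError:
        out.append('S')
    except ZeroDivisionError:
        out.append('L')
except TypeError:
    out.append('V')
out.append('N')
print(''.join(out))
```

Execution trace: 'G' (try body) → 'V' (outer except TypeError) → 'N' (after the try/except). Output: GVN

Answer: GVN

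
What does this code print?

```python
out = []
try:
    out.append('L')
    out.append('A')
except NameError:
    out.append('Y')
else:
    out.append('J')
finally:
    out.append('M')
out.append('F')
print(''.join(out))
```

Execution trace: 'L' (try body) → 'A' (try body, no exception) → 'J' (else) → 'M' (finally) → 'F' (after the try/except). Output: LAJMF

Answer: LAJMF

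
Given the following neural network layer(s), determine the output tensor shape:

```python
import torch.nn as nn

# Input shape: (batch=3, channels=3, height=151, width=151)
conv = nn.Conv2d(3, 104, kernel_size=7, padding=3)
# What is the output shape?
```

Input: (3, 3, 151, 151) -> Output: (3, 104, 151, 151)

Answer: (3, 104, 151, 151)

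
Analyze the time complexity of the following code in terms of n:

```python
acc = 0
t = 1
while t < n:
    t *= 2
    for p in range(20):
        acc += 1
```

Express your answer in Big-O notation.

Each loop level contributes: log n × 1. Multiplying the contributions gives O(log n).

Answer: O(log n)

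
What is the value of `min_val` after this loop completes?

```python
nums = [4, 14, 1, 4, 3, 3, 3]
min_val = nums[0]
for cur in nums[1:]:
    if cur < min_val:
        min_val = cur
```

Minimum of [4, 14, 1, 4, 3, 3, 3]
`min_val` takes the values: 4 → 1

Answer: 1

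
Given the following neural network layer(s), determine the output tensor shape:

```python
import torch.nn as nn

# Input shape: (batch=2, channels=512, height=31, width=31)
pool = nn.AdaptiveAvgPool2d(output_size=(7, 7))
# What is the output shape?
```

Input: (2, 512, 31, 31) -> Output: (2, 512, 7, 7)

Answer: (2, 512, 7, 7)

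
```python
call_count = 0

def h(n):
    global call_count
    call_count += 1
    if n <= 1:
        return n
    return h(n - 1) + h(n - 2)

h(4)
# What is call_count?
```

Calls(n) = 1 + Calls(n-1) + Calls(n-2); Calls(0)=Calls(1)=1. For n=4 this gives 9.

Answer: 9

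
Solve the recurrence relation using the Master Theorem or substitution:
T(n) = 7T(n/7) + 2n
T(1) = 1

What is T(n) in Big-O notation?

By Master Theorem: a=7, b=7, f(n)=2n. Since log_7(7) = 1 and f(n) = Θ(n^1), Case 2 applies. T(n) = O(n log n).

Answer: O(n log n)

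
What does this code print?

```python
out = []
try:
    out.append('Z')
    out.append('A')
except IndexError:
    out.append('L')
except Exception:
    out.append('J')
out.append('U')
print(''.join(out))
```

Execution trace: 'Z' (try body) → 'A' (try body, no exception) → 'U' (after the try/except). Output: ZAU

Answer: ZAU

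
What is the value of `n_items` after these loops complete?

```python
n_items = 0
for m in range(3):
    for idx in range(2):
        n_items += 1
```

3 * 2 = 6
`n_items` takes the values: 0 → 1 → 2 → 3 → 4 → 5 → 6

Answer: 6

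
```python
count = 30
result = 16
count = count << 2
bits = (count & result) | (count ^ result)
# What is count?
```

Trace:
`count = 30` → count = 30
`result = 16` → result = 16
`count = count << 2` → count = 120
`bits = (count & result) | (count ^ result)` → bits = 120
So count = 120

Answer: 120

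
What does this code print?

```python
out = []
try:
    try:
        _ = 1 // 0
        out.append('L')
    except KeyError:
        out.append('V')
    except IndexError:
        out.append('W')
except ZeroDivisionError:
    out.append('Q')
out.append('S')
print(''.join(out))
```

Execution trace: 'Q' (outer except ZeroDivisionError) → 'S' (after the try/except). Output: QS

Answer: QS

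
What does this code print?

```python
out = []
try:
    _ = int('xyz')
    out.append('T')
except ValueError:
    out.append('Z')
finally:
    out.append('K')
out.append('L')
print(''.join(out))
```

Execution trace: 'Z' (except ValueError) → 'K' (finally) → 'L' (after the try/except). Output: ZKL

Answer: ZKL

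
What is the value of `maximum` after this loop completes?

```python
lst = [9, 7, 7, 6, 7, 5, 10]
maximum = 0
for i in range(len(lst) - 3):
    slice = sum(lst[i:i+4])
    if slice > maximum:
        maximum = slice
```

Max sum of 4-element window in [9, 7, 7, 6, 7, 5, 10]
`maximum` takes the values: 0 → 29

Answer: 29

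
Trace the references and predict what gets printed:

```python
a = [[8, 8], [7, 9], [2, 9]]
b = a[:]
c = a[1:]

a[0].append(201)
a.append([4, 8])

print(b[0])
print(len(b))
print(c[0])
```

Key concept: slice with nested mutation.
Step by step:
`a = [[8, 8], [7, 9], [2, 9]]` → a = [[8, 8], [7, 9], [2, 9]]
`b = a[:]` → b = [[8, 8], [7, 9], [2, 9]]
`c = a[1:]` → c = [[7, 9], [2, 9]]
`a[0].append(201)` → a = [[8, 8, 201], [7, 9], [2, 9]]; b = [[8, 8, 201], [7, 9], [2, 9]]
`a.append([4, 8])` → a = [[8, 8, 201], [7, 9], [2, 9], [4, 8]]
`print(b[0])` → prints [8, 8, 201]
`print(len(b))` → prints 3
`print(c[0])` → prints [7, 9]

Answer:
[8, 8, 201]
3
[7, 9]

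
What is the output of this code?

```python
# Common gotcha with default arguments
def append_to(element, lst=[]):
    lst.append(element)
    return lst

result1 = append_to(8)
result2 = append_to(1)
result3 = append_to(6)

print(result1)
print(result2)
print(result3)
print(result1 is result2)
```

Key concept: mutable default argument gotcha.
Step by step:
`result1 = append_to(8)` → result1 = [8]
`result2 = append_to(1)` → result1 = [8, 1] (same object as result2); result2 = [8, 1] (same object as result1)
`result3 = append_to(6)` → result1 = [8, 1, 6] (same object as result2, result3); result2 = [8, 1, 6] (same object as result1, result3); result3 = [8, 1, 6] (same object as result1, result2)
`print(result1)` → prints [8, 1, 6]
`print(result2)` → prints [8, 1, 6]
`print(result3)` → prints [8, 1, 6]
`print(result1 is result2)` → prints True

Answer:
[8, 1, 6]
[8, 1, 6]
[8, 1, 6]
True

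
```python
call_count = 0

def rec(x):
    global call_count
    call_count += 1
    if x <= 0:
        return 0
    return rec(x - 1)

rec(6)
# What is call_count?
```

Linear recursion stepping by 1: 7 calls from x=6 down to ≤0.

Answer: 7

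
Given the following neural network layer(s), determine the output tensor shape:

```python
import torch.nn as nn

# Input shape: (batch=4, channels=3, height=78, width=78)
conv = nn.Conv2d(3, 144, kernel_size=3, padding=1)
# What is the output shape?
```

Input: (4, 3, 78, 78) -> Output: (4, 144, 78, 78)

Answer: (4, 144, 78, 78)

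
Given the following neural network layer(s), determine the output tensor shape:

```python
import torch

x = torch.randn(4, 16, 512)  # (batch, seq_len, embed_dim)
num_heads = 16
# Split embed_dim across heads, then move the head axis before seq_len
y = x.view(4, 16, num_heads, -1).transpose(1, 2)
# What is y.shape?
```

Input: (4, 16, 512) -> head_dim = 512 // 16 = 32; after view: (4, 16, 16, 32) -> after transpose(1, 2): (4, 16, 16, 32) -> Output: (4, 16, 16, 32)

Answer: (4, 16, 16, 32)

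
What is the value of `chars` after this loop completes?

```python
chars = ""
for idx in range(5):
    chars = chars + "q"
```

Repeat 'q' 5 times
`chars` takes the values: "" → "q" → "qq" → "qqq" → "qqqq" → "qqqqq"

Answer: "qqqqq"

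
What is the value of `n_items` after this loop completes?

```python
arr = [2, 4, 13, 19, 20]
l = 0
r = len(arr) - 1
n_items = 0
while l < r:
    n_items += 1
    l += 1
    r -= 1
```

Iterations until pointers meet (list length 5)
`n_items` takes the values: 0 → 1 → 2

Answer: 2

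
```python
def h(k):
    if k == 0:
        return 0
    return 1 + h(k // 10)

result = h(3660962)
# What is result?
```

Count of digits of 3660962: 7

Answer: 7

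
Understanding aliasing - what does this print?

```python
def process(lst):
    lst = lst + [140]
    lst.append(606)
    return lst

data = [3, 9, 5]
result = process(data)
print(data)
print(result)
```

Key concept: rebinding parameter vs mutation.
Step by step:
`data = [3, 9, 5]` → data = [3, 9, 5]
`result = process(data)` → result = [3, 9, 5, 140, 606]
`print(data)` → prints [3, 9, 5]
`print(result)` → prints [3, 9, 5, 140, 606]

Answer:
[3, 9, 5]
[3, 9, 5, 140, 606]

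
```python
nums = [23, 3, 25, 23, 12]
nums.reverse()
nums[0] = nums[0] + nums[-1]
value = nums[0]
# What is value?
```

Trace:
`nums = [23, 3, 25, 23, 12]` → nums = [23, 3, 25, 23, 12]
`nums.reverse()` → nums = [12, 23, 25, 3, 23]
`nums[0] = nums[0] + nums[-1]` → nums = [35, 23, 25, 3, 23]
`value = nums[0]` → value = 35
So value = 35

Answer: 35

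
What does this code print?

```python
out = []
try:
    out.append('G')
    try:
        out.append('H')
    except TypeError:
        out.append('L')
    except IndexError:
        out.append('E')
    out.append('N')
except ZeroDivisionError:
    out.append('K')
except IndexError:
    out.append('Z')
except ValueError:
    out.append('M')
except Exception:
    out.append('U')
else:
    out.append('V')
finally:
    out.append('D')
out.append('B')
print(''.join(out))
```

Execution trace: 'G' (try body) → 'H' (inner try body, no exception) → 'N' (try body, no exception) → 'V' (else) → 'D' (finally) → 'B' (after the try/except). Output: GHNVDB

Answer: GHNVDB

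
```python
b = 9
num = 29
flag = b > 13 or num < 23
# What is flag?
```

Trace:
`b = 9` → b = 9
`num = 29` → num = 29
`flag = b > 13 or num < 23` → flag = False
So flag = False

Answer: False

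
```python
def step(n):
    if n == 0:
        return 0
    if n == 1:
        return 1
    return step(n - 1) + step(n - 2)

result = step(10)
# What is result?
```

Build up from base cases: step(0)=0, step(1)=1, step(2)=1, step(3)=2, step(4)=3, step(5)=5, step(6)=8, ..., step(10)=55

Answer: 55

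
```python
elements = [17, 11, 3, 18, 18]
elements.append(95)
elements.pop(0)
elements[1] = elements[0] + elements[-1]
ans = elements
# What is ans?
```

Trace:
`elements = [17, 11, 3, 18, 18]` → elements = [17, 11, 3, 18, 18]
`elements.append(95)` → elements = [17, 11, 3, 18, 18, 95]
`elements.pop(0)` → elements = [11, 3, 18, 18, 95]
`elements[1] = elements[0] + elements[-1]` → elements = [11, 106, 18, 18, 95]
`ans = elements` → ans = [11, 106, 18, 18, 95]
So ans = [11, 106, 18, 18, 95]

Answer: [11, 106, 18, 18, 95]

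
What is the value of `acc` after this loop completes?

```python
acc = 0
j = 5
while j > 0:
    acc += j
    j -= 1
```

Sum 5 down to 1
`acc` takes the values: 0 → 5 → 9 → 12 → 14 → 15

Answer: 15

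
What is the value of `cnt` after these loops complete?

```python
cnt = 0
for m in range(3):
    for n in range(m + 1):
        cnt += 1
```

Triangle: 1 + 2 + ... + 3
`cnt` takes the values: 0 → 1 → 2 → 3 → 4 → 5 → 6

Answer: 6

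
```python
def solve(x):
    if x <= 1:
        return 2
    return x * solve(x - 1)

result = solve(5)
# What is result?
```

solve(5) = 5 * 4 * 3 * 2 * 2 = 240

Answer: 240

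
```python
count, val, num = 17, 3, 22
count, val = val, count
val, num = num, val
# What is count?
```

Trace:
`count, val, num = 17, 3, 22` → count = 17; val = 3; num = 22
`count, val = val, count` → count = 3; val = 17
`val, num = num, val` → val = 22; num = 17
So count = 3

Answer: 3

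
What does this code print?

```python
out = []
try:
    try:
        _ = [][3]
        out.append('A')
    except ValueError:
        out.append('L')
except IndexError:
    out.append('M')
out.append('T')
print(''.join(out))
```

Execution trace: 'M' (outer except IndexError) → 'T' (after the try/except). Output: MT

Answer: MT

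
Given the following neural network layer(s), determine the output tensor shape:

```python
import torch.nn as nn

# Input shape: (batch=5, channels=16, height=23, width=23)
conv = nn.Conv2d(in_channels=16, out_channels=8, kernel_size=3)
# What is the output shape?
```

Input: (5, 16, 23, 23) -> Output: (5, 8, 21, 21)

Answer: (5, 8, 21, 21)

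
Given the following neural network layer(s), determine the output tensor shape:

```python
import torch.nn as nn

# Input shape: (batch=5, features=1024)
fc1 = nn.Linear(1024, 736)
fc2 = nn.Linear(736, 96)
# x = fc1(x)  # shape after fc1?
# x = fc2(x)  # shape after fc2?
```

Input: (5, 1024) -> after fc1: (5, 736) -> Output: (5, 96)

Answer: (5, 96)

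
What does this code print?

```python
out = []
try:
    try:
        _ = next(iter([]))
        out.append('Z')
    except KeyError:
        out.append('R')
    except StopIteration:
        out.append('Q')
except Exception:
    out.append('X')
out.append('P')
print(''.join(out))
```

Execution trace: 'Q' (inner except StopIteration) → 'P' (after the try/except). Output: QP

Answer: QP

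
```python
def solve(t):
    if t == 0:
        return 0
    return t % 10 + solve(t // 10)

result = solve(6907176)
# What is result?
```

Sum of digits of 6907176: 6 + 7 + 1 + 7 + 0 + 9 + 6 = 36

Answer: 36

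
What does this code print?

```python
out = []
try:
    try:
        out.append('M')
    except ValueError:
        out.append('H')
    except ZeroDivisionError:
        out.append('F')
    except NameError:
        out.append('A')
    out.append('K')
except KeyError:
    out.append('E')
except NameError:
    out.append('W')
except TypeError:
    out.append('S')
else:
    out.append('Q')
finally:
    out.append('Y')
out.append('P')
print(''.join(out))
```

Execution trace: 'M' (inner try body, no exception) → 'K' (try body, no exception) → 'Q' (else) → 'Y' (finally) → 'P' (after the try/except). Output: MKQYP

Answer: MKQYP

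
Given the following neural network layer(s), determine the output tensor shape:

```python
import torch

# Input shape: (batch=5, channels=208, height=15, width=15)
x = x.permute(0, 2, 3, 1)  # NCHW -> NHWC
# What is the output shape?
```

Input: (5, 208, 15, 15) -> Output: (5, 15, 15, 208)

Answer: (5, 15, 15, 208)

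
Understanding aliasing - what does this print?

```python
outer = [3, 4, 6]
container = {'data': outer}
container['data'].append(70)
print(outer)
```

Key concept: dict holds reference to list.
Step by step:
`outer = [3, 4, 6]` → outer = [3, 4, 6]
`container = {'data': outer}` → container = {'data': [3, 4, 6]}
`container['data'].append(70)` → outer = [3, 4, 6, 70]; container = {'data': [3, 4, 6, 70]}
`print(outer)` → prints [3, 4, 6, 70]

Answer: [3, 4, 6, 70]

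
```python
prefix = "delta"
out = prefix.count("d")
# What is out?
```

Trace:
`prefix = "delta"` → prefix = 'delta'
`out = prefix.count("d")` → out = 1
So out = 1

Answer: 1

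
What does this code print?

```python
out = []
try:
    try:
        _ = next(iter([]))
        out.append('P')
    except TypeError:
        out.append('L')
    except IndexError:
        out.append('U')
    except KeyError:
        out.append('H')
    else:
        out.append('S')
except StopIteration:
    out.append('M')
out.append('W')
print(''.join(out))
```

Execution trace: 'M' (outer except StopIteration) → 'W' (after the try/except). Output: MW

Answer: MW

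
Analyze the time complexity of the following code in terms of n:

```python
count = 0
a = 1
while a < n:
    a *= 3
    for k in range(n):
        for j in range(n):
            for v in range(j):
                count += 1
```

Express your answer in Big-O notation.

Each loop level contributes: log n × n × n × n. Multiplying the contributions gives O(n^3 log n).

Answer: O(n^3 log n)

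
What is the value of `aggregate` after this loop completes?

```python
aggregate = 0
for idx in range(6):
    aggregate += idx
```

Sum of 0 to 5 = 15
`aggregate` takes the values: 0 → 1 → 3 → 6 → 10 → 15

Answer: 15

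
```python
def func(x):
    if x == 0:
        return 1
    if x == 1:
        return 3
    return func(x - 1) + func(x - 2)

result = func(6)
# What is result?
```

Build up from base cases: func(0)=1, func(1)=3, func(2)=4, func(3)=7, func(4)=11, func(5)=18, func(6)=29

Answer: 29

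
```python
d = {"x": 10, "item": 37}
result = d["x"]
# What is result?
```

Trace:
`d = {"x": 10, "item": 37}` → d = {'x': 10, 'item': 37}
`result = d["x"]` → result = 10
So result = 10

Answer: 10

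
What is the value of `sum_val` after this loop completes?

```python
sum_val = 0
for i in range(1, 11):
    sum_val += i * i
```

Sum of squares 1² to 10² = 385
`sum_val` takes the values: 0 → 1 → 5 → 14 → 30 → 55 → 91 → 140 → 204 → 285 → 385

Answer: 385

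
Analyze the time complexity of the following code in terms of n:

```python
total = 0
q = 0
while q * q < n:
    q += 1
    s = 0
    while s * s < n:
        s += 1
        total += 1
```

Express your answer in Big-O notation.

Each loop level contributes: √n × √n. Multiplying the contributions gives O(n).

Answer: O(n)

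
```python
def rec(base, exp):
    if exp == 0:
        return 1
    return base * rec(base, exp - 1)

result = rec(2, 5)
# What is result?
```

rec(2, 5) = 2 * 2 * 2 * 2 * 2 = 32

Answer: 32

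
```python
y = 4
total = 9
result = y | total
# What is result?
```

Trace:
`y = 4` → y = 4
`total = 9` → total = 9
`result = y | total` → result = 13
So result = 13

Answer: 13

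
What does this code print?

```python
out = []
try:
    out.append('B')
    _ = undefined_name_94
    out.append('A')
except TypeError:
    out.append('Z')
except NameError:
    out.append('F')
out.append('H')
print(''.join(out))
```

Execution trace: 'B' (try body) → 'F' (except NameError) → 'H' (after the try/except). Output: BFH

Answer: BFH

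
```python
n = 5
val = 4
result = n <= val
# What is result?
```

Trace:
`n = 5` → n = 5
`val = 4` → val = 4
`result = n <= val` → result = False
So result = False

Answer: False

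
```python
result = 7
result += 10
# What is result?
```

Trace:
`result = 7` → result = 7
`result += 10` → result = 17
So result = 17

Answer: 17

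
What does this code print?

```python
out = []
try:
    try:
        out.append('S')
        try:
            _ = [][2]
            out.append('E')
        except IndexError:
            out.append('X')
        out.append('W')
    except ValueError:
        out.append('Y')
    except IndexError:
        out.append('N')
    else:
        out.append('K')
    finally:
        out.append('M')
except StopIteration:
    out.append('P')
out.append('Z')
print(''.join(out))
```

Execution trace: 'S' (try body) → 'X' (inner except IndexError) → 'W' (try body, no exception) → 'K' (else) → 'M' (finally) → 'Z' (after the try/except). Output: SXWKMZ

Answer: SXWKMZ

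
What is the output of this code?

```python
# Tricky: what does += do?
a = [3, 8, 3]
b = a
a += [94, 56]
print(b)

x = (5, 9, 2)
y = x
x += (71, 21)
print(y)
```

Key concept: += behavior differs for mutable vs immutable.
Step by step:
`a = [3, 8, 3]` → a = [3, 8, 3]
`b = a` → b = [3, 8, 3] (same object as a)
`a += [94, 56]` → a = [3, 8, 3, 94, 56] (same object as b); b = [3, 8, 3, 94, 56] (same object as a)
`print(b)` → prints [3, 8, 3, 94, 56]
`x = (5, 9, 2)` → x = (5, 9, 2)
`y = x` → y = (5, 9, 2)
`x += (71, 21)` → x = (5, 9, 2, 71, 21)
`print(y)` → prints (5, 9, 2)

Answer:
[3, 8, 3, 94, 56]
(5, 9, 2)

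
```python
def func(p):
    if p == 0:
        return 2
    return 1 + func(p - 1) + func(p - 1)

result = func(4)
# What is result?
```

func(p) = 1 + 2·func(p-1), func(0)=2. Closed form: (2+1)·2^4 - 1 = 47.

Answer: 47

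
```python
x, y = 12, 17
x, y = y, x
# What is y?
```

Trace:
`x, y = 12, 17` → x = 12; y = 17
`x, y = y, x` → x = 17; y = 12
So y = 12

Answer: 12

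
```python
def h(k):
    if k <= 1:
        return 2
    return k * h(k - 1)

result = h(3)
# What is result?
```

h(3) = 3 * 2 * 2 = 12

Answer: 12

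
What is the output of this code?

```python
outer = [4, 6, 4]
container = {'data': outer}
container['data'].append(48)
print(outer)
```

Key concept: dict holds reference to list.
Step by step:
`outer = [4, 6, 4]` → outer = [4, 6, 4]
`container = {'data': outer}` → container = {'data': [4, 6, 4]}
`container['data'].append(48)` → outer = [4, 6, 4, 48]; container = {'data': [4, 6, 4, 48]}
`print(outer)` → prints [4, 6, 4, 48]

Answer: [4, 6, 4, 48]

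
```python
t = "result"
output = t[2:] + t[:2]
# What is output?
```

Trace:
`t = "result"` → t = 'result'
`output = t[2:] + t[:2]` → output = 'sultre'
So output = 'sultre'

Answer: 'sultre'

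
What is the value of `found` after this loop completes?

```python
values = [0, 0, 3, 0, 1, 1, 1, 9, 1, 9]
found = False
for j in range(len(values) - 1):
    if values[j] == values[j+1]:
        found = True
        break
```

Check consecutive duplicates in [0, 0, 3, 0, 1, 1, 1, 9, 1, 9]
`found` takes the values: False → True

Answer: True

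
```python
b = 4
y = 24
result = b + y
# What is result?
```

Trace:
`b = 4` → b = 4
`y = 24` → y = 24
`result = b + y` → result = 28
So result = 28

Answer: 28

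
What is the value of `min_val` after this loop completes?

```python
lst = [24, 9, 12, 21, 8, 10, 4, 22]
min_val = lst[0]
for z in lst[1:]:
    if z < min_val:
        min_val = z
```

Minimum of [24, 9, 12, 21, 8, 10, 4, 22]
`min_val` takes the values: 24 → 9 → 8 → 4

Answer: 4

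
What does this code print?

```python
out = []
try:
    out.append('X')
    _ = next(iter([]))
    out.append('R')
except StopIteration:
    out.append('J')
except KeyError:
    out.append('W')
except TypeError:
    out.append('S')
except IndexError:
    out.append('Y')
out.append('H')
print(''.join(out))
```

Execution trace: 'X' (try body) → 'J' (except StopIteration) → 'H' (after the try/except). Output: XJH

Answer: XJH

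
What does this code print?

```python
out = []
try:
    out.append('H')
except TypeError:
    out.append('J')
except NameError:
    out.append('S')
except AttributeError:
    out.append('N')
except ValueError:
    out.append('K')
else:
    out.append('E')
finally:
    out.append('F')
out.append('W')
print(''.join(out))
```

Execution trace: 'H' (try body, no exception) → 'E' (else) → 'F' (finally) → 'W' (after the try/except). Output: HEFW

Answer: HEFW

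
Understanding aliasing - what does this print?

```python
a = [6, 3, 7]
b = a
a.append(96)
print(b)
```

Key concept: basic list aliasing.
Step by step:
`a = [6, 3, 7]` → a = [6, 3, 7]
`b = a` → b = [6, 3, 7] (same object as a)
`a.append(96)` → a = [6, 3, 7, 96] (same object as b); b = [6, 3, 7, 96] (same object as a)
`print(b)` → prints [6, 3, 7, 96]

Answer: [6, 3, 7, 96]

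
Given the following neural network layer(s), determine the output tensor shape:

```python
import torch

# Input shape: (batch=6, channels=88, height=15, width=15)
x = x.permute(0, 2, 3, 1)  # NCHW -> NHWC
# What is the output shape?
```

Input: (6, 88, 15, 15) -> Output: (6, 15, 15, 88)

Answer: (6, 15, 15, 88)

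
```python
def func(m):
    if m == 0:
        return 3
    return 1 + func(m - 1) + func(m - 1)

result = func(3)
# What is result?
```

func(m) = 1 + 2·func(m-1), func(0)=3. Closed form: (3+1)·2^3 - 1 = 31.

Answer: 31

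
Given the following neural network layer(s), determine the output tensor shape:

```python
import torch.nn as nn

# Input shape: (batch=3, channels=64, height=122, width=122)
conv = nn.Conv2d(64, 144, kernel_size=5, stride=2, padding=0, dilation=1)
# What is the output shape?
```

Input: (3, 64, 122, 122) -> Output: (3, 144, 59, 59)

Answer: (3, 144, 59, 59)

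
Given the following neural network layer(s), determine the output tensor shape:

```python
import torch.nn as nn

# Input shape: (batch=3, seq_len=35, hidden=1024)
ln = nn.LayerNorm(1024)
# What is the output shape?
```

Input: (3, 35, 1024) -> Output: (3, 35, 1024)

Answer: (3, 35, 1024)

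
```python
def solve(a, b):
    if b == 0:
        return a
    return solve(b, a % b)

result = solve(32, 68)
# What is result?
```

solve(32, 68) -> solve(68, 32) -> solve(32, 4) -> solve(4, 0) -> 4

Answer: 4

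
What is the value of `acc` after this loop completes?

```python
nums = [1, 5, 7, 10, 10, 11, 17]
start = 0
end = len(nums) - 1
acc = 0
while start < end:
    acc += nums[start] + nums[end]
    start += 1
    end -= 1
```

Sum of pairs from ends
`acc` takes the values: 0 → 18 → 34 → 51

Answer: 51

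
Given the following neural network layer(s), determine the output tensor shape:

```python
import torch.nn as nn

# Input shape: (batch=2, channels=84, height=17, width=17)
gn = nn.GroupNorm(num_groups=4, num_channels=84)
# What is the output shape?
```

Input: (2, 84, 17, 17) -> Output: (2, 84, 17, 17)

Answer: (2, 84, 17, 17)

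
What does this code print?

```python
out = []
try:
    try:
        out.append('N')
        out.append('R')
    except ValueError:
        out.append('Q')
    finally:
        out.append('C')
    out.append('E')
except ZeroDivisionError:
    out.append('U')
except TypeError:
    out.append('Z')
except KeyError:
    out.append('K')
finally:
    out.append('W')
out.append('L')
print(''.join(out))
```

Execution trace: 'N' (inner try body) → 'R' (inner try body, no exception) → 'C' (inner finally) → 'E' (try body, no exception) → 'W' (finally) → 'L' (after the try/except). Output: NRCEWL

Answer: NRCEWL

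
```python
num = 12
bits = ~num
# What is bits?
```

Trace:
`num = 12` → num = 12
`bits = ~num` → bits = -13
So bits = -13

Answer: -13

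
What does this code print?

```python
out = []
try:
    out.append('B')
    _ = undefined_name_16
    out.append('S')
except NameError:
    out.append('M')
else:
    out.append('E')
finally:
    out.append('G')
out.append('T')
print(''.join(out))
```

Execution trace: 'B' (try body) → 'M' (except NameError) → 'G' (finally) → 'T' (after the try/except). Output: BMGT

Answer: BMGT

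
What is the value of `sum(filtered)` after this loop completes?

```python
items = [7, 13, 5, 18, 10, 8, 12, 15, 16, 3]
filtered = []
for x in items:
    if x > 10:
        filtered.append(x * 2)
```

Sum of doubled values > 10
`filtered` takes the values: [] → [26] → [26, 36] → [26, 36, 24] → [26, 36, 24, 30] → [26, 36, 24, 30, 32]
So `sum(filtered)` = 148

Answer: 148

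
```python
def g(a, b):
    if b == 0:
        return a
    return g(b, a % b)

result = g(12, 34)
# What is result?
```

g(12, 34) -> g(34, 12) -> g(12, 10) -> g(10, 2) -> g(2, 0) -> 2

Answer: 2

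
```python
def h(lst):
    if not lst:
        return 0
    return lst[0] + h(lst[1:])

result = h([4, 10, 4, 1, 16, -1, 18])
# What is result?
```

4 + 10 + 4 + 1 + 16 + (-1) + 18 + 0 = 52

Answer: 52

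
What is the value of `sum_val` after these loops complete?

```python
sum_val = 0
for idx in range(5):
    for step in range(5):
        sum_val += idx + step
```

Sum of all idx+step for idx,step in 5x5
`sum_val` takes the values: 0 → 1 → 3 → 6 → 10 → 11 → 13 → 16 → 20 → 25 → 27 → 30 → 34 → 39 → 45 → 48 → 52 → 57 → 63 → 70 → 74 → 79 → 85 → 92 → 100

Answer: 100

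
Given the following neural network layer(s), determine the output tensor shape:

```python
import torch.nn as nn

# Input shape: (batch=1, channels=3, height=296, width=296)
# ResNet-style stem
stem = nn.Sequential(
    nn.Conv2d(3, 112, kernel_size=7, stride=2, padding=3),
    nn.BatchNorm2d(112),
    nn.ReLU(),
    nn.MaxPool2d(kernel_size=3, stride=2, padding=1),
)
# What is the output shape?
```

Input: (1, 3, 296, 296) -> after Conv2d 7x7 stride=2: (1, 112, 148, 148) -> Output: (1, 112, 74, 74)

Answer: (1, 112, 74, 74)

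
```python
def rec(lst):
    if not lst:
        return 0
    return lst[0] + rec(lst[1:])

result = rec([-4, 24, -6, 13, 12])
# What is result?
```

(-4) + 24 + (-6) + 13 + 12 + 0 = 39

Answer: 39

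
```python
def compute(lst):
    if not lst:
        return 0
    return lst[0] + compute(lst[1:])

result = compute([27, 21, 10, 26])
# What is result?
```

27 + 21 + 10 + 26 + 0 = 84

Answer: 84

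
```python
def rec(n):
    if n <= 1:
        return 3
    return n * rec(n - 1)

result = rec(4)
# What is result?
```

rec(4) = 4 * 3 * 2 * 3 = 72

Answer: 72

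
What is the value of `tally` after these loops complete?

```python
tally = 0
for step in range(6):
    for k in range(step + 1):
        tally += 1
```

Triangle: 1 + 2 + ... + 6
`tally` takes the values: 0 → 1 → 2 → 3 → 4 → 5 → 6 → 7 → 8 → 9 → 10 → 11 → 12 → 13 → 14 → 15 → 16 → 17 → 18 → 19 → 20 → 21

Answer: 21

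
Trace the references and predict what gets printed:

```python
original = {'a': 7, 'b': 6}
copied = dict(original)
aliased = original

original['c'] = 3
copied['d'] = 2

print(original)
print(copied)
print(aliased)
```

Key concept: dict() creates copy, assignment creates alias.
Step by step:
`original = {'a': 7, 'b': 6}` → original = {'a': 7, 'b': 6}
`copied = dict(original)` → copied = {'a': 7, 'b': 6}
`aliased = original` → aliased = {'a': 7, 'b': 6} (same object as original)
`original['c'] = 3` → original = {'a': 7, 'b': 6, 'c': 3} (same object as aliased); aliased = {'a': 7, 'b': 6, 'c': 3} (same object as original)
`copied['d'] = 2` → copied = {'a': 7, 'b': 6, 'd': 2}
`print(original)` → prints {'a': 7, 'b': 6, 'c': 3}
`print(copied)` → prints {'a': 7, 'b': 6, 'd': 2}
`print(aliased)` → prints {'a': 7, 'b': 6, 'c': 3}

Answer:
{'a': 7, 'b': 6, 'c': 3}
{'a': 7, 'b': 6, 'd': 2}
{'a': 7, 'b': 6, 'c': 3}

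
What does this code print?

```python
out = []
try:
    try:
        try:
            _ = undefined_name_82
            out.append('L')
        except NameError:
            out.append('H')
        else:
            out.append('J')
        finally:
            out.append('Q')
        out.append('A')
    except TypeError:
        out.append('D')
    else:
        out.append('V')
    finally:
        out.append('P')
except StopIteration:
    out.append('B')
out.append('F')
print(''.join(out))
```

Execution trace: 'H' (inner except NameError) → 'Q' (inner finally) → 'A' (try body, no exception) → 'V' (else) → 'P' (finally) → 'F' (after the try/except). Output: HQAVPF

Answer: HQAVPF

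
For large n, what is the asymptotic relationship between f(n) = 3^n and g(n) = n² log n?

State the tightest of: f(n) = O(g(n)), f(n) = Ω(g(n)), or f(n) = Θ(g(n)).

3^n vs n² log n: f(n) = Ω(g(n)) but not O(g(n)) — 3^n grows strictly faster than n² log n.

Answer: f(n) = Ω(g(n)) but not O(g(n)) — 3^n grows strictly faster than n² log n.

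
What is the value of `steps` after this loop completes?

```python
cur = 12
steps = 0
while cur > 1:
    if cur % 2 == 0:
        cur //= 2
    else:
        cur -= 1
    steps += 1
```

Steps to reduce 12 to 1
`steps` takes the values: 0 → 1 → 2 → 3 → 4

Answer: 4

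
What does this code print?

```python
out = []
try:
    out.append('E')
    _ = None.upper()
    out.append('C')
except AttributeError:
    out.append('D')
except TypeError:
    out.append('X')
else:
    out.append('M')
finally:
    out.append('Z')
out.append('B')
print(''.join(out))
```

Execution trace: 'E' (try body) → 'D' (except AttributeError) → 'Z' (finally) → 'B' (after the try/except). Output: EDZB

Answer: EDZB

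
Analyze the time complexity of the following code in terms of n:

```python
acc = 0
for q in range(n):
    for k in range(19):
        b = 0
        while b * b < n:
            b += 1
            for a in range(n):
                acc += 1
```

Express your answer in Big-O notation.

Each loop level contributes: n × 1 × √n × n. Multiplying the contributions gives O(n^2√n).

Answer: O(n^2√n)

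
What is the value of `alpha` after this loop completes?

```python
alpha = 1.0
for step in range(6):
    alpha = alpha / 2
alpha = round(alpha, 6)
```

Halving LR 6 times: 1 / 2^6
`alpha` takes the values: 1.0 → 0.5 → 0.25 → 0.125 → 0.0625 → 0.03125 → 0.015625

Answer: 0.015625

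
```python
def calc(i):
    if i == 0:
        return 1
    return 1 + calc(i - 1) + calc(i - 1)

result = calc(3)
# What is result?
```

calc(i) = 1 + 2·calc(i-1), calc(0)=1. Closed form: (1+1)·2^3 - 1 = 15.

Answer: 15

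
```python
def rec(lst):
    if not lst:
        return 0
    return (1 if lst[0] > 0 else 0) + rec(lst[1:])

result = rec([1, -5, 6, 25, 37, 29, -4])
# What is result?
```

Count of positive elements in [1, -5, 6, 25, 37, 29, -4] = 5

Answer: 5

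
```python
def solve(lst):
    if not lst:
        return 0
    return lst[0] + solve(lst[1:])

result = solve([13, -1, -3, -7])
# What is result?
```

13 + (-1) + (-3) + (-7) + 0 = 2

Answer: 2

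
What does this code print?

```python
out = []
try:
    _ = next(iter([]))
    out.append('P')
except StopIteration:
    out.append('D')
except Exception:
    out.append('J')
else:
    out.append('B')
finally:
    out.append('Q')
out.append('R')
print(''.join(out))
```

Execution trace: 'D' (except StopIteration) → 'Q' (finally) → 'R' (after the try/except). Output: DQR

Answer: DQR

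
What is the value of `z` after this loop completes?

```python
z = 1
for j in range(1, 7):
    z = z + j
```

Start at 1, add 1 through 6
`z` takes the values: 1 → 2 → 4 → 7 → 11 → 16 → 22

Answer: 22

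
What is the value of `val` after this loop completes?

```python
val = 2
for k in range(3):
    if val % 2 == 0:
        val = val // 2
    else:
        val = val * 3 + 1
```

Collatz-style transformation from 2
`val` takes the values: 2 → 1 → 4 → 2

Answer: 2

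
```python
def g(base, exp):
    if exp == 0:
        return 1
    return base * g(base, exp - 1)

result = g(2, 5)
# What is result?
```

g(2, 5) = 2 * 2 * 2 * 2 * 2 = 32

Answer: 32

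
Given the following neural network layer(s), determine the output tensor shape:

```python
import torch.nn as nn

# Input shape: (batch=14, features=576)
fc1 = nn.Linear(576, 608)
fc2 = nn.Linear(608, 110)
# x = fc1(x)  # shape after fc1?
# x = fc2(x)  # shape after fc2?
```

Input: (14, 576) -> after fc1: (14, 608) -> Output: (14, 110)

Answer: (14, 110)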